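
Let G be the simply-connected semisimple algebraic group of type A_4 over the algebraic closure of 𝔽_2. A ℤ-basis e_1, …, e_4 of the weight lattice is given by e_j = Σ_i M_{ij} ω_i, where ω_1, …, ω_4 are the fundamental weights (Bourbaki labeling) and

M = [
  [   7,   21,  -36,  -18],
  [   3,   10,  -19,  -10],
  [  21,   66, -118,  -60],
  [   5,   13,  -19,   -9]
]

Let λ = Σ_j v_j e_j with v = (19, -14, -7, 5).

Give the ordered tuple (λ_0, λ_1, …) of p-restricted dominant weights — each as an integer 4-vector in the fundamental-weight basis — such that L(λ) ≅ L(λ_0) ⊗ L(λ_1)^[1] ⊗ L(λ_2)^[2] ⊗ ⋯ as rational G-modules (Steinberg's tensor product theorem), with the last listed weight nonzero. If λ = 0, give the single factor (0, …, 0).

Compute c_i = Σ_j M_{ij} v_j with v = (19, -14, -7, 5):
  c_1 = 7*19 + 21*-14 + -36*-7 + -18*5 = 1
  c_2 = 3*19 + 10*-14 + -19*-7 + -10*5 = 0
  c_3 = 21*19 + 66*-14 + -118*-7 + -60*5 = 1
  c_4 = 5*19 + 13*-14 + -19*-7 + -9*5 = 1
p = 2; digits c_i = Σ_j d_{ij}·2^j, 0 ≤ d_{ij} < 2:
  c_1 = 1 = 1·2^0
  c_2 = 0
  c_3 = 1 = 1·2^0
  c_4 = 1 = 1·2^0
Factor λ_0 = (1, 0, 1, 1)

((1, 0, 1, 1),)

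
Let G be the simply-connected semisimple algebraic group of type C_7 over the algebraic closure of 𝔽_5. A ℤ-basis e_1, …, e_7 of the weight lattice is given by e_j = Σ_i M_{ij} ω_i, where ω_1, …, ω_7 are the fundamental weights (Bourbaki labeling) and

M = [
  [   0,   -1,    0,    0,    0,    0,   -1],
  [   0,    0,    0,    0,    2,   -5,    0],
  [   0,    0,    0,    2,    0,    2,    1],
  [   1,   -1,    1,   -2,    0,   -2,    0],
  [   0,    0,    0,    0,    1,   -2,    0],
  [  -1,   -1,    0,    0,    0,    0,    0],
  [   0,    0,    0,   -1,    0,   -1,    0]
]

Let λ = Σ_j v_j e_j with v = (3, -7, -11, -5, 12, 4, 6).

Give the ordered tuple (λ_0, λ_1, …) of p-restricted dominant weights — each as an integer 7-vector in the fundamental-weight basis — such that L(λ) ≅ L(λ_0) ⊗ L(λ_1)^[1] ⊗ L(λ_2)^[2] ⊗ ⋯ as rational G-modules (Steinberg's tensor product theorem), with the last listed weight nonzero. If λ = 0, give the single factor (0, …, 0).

((1, 4, 4, 1, 4, 4, 1),)

In the fundamental-weight basis, λ has coordinates c = M·v (v = (3, -7, -11, -5, 12, 4, 6)):
  c_1 = 0·3 + (-1)·(-7) + (0)·(-11) + (0)·(-5) + 0·12 + 0·4 + (-1)·(6) = 1
  c_2 = 0·3 + (0)·(-7) + (0)·(-11) + (0)·(-5) + 2·12 + (-5)·(4) + 0·6 = 4
  c_3 = 0·3 + (0)·(-7) + (0)·(-11) + (2)·(-5) + 0·12 + 2·4 + 1·6 = 4
  c_4 = 1·3 + (-1)·(-7) + (1)·(-11) + (-2)·(-5) + 0·12 + (-2)·(4) + 0·6 = 1
  c_5 = 0·3 + (0)·(-7) + (0)·(-11) + (0)·(-5) + 1·12 + (-2)·(4) + 0·6 = 4
  c_6 = (-1)·(3) + (-1)·(-7) + (0)·(-11) + (0)·(-5) + 0·12 + 0·4 + 0·6 = 4
  c_7 = 0·3 + (0)·(-7) + (0)·(-11) + (-1)·(-5) + 0·12 + (-1)·(4) + 0·6 = 1
Base-5 expansion of each c_i:
  c_1 = 1 = 1·5^0
  c_2 = 4 = 4·5^0
  c_3 = 4 = 4·5^0
  c_4 = 1 = 1·5^0
  c_5 = 4 = 4·5^0
  c_6 = 4 = 4·5^0
  c_7 = 1 = 1·5^0
λ_0 = (1, 4, 4, 1, 4, 4, 1)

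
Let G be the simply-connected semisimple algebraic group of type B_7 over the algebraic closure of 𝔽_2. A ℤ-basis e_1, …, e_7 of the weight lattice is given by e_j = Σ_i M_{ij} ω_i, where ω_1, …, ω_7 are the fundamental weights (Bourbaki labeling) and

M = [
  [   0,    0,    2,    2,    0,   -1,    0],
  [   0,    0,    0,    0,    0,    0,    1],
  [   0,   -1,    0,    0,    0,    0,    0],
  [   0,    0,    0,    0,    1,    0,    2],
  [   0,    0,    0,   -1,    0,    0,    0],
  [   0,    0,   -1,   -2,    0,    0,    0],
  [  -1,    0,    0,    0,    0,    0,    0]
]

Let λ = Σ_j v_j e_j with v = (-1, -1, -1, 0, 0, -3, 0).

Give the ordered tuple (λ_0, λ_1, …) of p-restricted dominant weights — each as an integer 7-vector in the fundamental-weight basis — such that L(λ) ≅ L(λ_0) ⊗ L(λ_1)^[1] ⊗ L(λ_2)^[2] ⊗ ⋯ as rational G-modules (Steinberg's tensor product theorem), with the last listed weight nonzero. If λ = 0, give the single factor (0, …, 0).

In the fundamental-weight basis, λ has coordinates c = M·v (v = (-1, -1, -1, 0, 0, -3, 0)):
  c_1 = (0)·(-1) + (0)·(-1) + (2)·(-1) + (2)·(0) + (0)·(0) + (-1)·(-3) + (0)·(0) = 1
  c_2 = (0)·(-1) + (0)·(-1) + (0)·(-1) + (0)·(0) + (0)·(0) + (0)·(-3) + (1)·(0) = 0
  c_3 = (0)·(-1) + (-1)·(-1) + (0)·(-1) + (0)·(0) + (0)·(0) + (0)·(-3) + (0)·(0) = 1
  c_4 = (0)·(-1) + (0)·(-1) + (0)·(-1) + (0)·(0) + (1)·(0) + (0)·(-3) + (2)·(0) = 0
  c_5 = (0)·(-1) + (0)·(-1) + (0)·(-1) + (-1)·(0) + (0)·(0) + (0)·(-3) + (0)·(0) = 0
  c_6 = (0)·(-1) + (0)·(-1) + (-1)·(-1) + (-2)·(0) + (0)·(0) + (0)·(-3) + (0)·(0) = 1
  c_7 = (-1)·(-1) + (0)·(-1) + (0)·(-1) + (0)·(0) + (0)·(0) + (0)·(-3) + (0)·(0) = 1
Expand coordinatewise in base 2:
  c_1 = 1 = 1·2^0
  c_2 = 0
  c_3 = 1 = 1·2^0
  c_4 = 0
  c_5 = 0
  c_6 = 1 = 1·2^0
  c_7 = 1 = 1·2^0
λ_0 = (1, 0, 1, 0, 0, 1, 1)

((1, 0, 1, 0, 0, 1, 1),)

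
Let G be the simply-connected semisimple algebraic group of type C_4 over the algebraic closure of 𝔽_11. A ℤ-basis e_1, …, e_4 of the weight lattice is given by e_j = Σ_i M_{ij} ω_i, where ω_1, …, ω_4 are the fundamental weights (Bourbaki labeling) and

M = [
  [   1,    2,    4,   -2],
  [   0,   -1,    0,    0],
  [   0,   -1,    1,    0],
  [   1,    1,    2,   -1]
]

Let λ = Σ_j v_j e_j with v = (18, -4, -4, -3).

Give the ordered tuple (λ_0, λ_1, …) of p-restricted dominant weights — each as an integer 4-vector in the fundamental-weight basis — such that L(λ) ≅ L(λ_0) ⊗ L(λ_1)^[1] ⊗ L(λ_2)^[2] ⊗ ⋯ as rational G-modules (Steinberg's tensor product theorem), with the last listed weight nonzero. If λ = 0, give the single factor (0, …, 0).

((0, 4, 0, 9),)

ω-coordinates c = M·v, v = (18, -4, -4, -3):
  c_1 = 1·18 + (2)·(-4) + (4)·(-4) + (-2)·(-3) = 0
  c_2 = 0·18 + (-1)·(-4) + (0)·(-4) + (0)·(-3) = 4
  c_3 = 0·18 + (-1)·(-4) + (1)·(-4) + (0)·(-3) = 0
  c_4 = 1·18 + (1)·(-4) + (2)·(-4) + (-1)·(-3) = 9
p = 11; digits c_i = Σ_j d_{ij}·11^j, 0 ≤ d_{ij} < 11:
  c_1 = 0
  c_2 = 4 = 4·11^0
  c_3 = 0
  c_4 = 9 = 9·11^0
p-restricted factor λ_0 = (0, 4, 0, 9)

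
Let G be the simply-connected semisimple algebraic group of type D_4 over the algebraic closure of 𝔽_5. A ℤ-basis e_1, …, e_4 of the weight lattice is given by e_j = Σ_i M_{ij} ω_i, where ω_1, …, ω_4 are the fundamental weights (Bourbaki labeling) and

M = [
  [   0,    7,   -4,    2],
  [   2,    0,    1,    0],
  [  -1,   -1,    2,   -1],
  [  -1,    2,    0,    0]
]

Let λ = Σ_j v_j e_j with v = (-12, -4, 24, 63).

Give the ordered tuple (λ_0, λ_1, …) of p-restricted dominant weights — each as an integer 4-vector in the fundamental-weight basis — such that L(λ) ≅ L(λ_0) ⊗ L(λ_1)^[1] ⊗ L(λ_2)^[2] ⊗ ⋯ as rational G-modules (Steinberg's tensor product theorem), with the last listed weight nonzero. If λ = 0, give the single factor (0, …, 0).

ω-coordinates c = M·v, v = (-12, -4, 24, 63):
  c_1 = (0)·(-12) + (7)·(-4) + (-4)·(24) + 2·63 = 2
  c_2 = (2)·(-12) + (0)·(-4) + 1·24 + 0·63 = 0
  c_3 = (-1)·(-12) + (-1)·(-4) + 2·24 + (-1)·(63) = 1
  c_4 = (-1)·(-12) + (2)·(-4) + 0·24 + 0·63 = 4
Expand coordinatewise in base 5:
  c_1 = 2 = 2·5^0
  c_2 = 0
  c_3 = 1 = 1·5^0
  c_4 = 4 = 4·5^0
p-restricted factor λ_0 = (2, 0, 1, 4)

((2, 0, 1, 4),)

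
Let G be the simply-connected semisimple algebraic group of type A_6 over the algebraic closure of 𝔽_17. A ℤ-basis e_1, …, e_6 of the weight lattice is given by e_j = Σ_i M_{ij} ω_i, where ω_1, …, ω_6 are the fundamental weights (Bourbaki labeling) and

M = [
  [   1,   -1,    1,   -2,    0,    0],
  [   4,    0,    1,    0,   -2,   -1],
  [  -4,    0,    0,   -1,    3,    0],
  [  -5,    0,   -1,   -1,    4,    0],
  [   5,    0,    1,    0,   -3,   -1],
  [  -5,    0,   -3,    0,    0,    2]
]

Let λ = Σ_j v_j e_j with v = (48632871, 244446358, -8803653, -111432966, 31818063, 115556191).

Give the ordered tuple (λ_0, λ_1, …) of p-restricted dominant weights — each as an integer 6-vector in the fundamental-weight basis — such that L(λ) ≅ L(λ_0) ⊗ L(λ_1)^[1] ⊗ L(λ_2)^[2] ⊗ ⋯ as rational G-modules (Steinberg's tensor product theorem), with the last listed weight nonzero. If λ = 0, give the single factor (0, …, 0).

ω-coordinates c = M·v, v = (48632871, 244446358, -8803653, -111432966, 31818063, 115556191):
  c_1 = 1·48632871 + (-1)·(244446358) + (1)·(-8803653) + (-2)·(-111432966) + 0·31818063 + 0·115556191 = 18248792
  c_2 = 4·48632871 + 0·244446358 + (1)·(-8803653) + (0)·(-111432966) + (-2)·(31818063) + (-1)·(115556191) = 6535514
  c_3 = (-4)·(48632871) + 0·244446358 + (0)·(-8803653) + (-1)·(-111432966) + 3·31818063 + 0·115556191 = 12355671
  c_4 = (-5)·(48632871) + 0·244446358 + (-1)·(-8803653) + (-1)·(-111432966) + 4·31818063 + 0·115556191 = 4344516
  c_5 = 5·48632871 + 0·244446358 + (1)·(-8803653) + (0)·(-111432966) + (-3)·(31818063) + (-1)·(115556191) = 23350322
  c_6 = (-5)·(48632871) + 0·244446358 + (-3)·(-8803653) + (0)·(-111432966) + 0·31818063 + 2·115556191 = 14358986
Base-17 expansion of each c_i:
  c_1 = 18248792 = 6·17^0 + 10·17^1 + 6·17^2 + 8·17^3 + 14·17^4 + 12·17^5
  c_2 = 6535514 = 0·17^0 + 4·17^1 + 4·17^2 + 4·17^3 + 10·17^4 + 4·17^5
  c_3 = 12355671 = 3·17^0 + 3·17^1 + 15·17^2 + 15·17^3 + 11·17^4 + 8·17^5
  c_4 = 4344516 = 13·17^0 + 15·17^1 + 4·17^2 + 0·17^3 + 1·17^4 + 3·17^5
  c_5 = 23350322 = 6·17^0 + 16·17^1 + 12·17^2 + 9·17^3 + 7·17^4 + 16·17^5
  c_6 = 14358986 = 4·17^0 + 1·17^1 + 11·17^2 + 15·17^3 + 1·17^4 + 10·17^5
p-restricted factor λ_0 = (6, 0, 3, 13, 6, 4)
p-restricted factor λ_1 = (10, 4, 3, 15, 16, 1)
p-restricted factor λ_2 = (6, 4, 15, 4, 12, 11)
p-restricted factor λ_3 = (8, 4, 15, 0, 9, 15)
p-restricted factor λ_4 = (14, 10, 11, 1, 7, 1)
p-restricted factor λ_5 = (12, 4, 8, 3, 16, 10)

((6, 0, 3, 13, 6, 4), (10, 4, 3, 15, 16, 1), (6, 4, 15, 4, 12, 11), (8, 4, 15, 0, 9, 15), (14, 10, 11, 1, 7, 1), (12, 4, 8, 3, 16, 10))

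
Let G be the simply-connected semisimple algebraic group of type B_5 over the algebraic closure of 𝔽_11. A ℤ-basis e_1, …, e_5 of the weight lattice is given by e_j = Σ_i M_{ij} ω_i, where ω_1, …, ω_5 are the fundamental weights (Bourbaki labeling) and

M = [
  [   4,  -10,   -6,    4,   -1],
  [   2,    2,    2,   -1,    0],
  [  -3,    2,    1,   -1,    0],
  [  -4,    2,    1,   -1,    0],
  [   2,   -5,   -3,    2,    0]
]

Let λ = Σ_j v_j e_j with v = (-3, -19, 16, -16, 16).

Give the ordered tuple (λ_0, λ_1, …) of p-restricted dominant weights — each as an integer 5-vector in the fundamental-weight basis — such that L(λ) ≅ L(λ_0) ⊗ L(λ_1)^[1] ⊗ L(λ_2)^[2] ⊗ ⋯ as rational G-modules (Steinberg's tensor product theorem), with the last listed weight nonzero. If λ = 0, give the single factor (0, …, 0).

ω-coordinates c = M·v, v = (-3, -19, 16, -16, 16):
  c_1 = (4)·(-3) + (-10)·(-19) + (-6)·(16) + (4)·(-16) + (-1)·(16) = 2
  c_2 = (2)·(-3) + (2)·(-19) + (2)·(16) + (-1)·(-16) + (0)·(16) = 4
  c_3 = (-3)·(-3) + (2)·(-19) + (1)·(16) + (-1)·(-16) + (0)·(16) = 3
  c_4 = (-4)·(-3) + (2)·(-19) + (1)·(16) + (-1)·(-16) + (0)·(16) = 6
  c_5 = (2)·(-3) + (-5)·(-19) + (-3)·(16) + (2)·(-16) + (0)·(16) = 9
Writing each c_i in base p = 11:
  c_1 = 2 = 2·11^0
  c_2 = 4 = 4·11^0
  c_3 = 3 = 3·11^0
  c_4 = 6 = 6·11^0
  c_5 = 9 = 9·11^0
λ_0 = (2, 4, 3, 6, 9)

((2, 4, 3, 6, 9),)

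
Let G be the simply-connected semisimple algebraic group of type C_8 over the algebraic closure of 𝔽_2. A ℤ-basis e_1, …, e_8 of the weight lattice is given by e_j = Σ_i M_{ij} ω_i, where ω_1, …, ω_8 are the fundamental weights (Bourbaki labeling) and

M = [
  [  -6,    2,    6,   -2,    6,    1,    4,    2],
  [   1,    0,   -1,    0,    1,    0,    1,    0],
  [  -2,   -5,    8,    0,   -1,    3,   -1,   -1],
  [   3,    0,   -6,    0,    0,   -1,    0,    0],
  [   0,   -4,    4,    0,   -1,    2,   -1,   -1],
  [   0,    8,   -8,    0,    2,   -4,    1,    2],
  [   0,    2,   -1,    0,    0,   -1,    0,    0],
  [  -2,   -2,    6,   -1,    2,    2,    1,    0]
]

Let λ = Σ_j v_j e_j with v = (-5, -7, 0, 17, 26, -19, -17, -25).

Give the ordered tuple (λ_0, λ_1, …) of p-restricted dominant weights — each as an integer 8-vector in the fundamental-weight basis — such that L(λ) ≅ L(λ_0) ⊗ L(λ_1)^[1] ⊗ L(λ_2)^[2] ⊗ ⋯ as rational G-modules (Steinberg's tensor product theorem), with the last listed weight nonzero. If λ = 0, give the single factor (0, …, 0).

Compute c_i = Σ_j M_{ij} v_j with v = (-5, -7, 0, 17, 26, -19, -17, -25):
  c_1 = -6*-5 + 2*-7 + 6*0 + -2*17 + 6*26 + 1*-19 + 4*-17 + 2*-25 = 1
  c_2 = 1*-5 + 0*-7 + -1*0 + 0*17 + 1*26 + 0*-19 + 1*-17 + 0*-25 = 4
  c_3 = -2*-5 + -5*-7 + 8*0 + 0*17 + -1*26 + 3*-19 + -1*-17 + -1*-25 = 4
  c_4 = 3*-5 + 0*-7 + -6*0 + 0*17 + 0*26 + -1*-19 + 0*-17 + 0*-25 = 4
  c_5 = 0*-5 + -4*-7 + 4*0 + 0*17 + -1*26 + 2*-19 + -1*-17 + -1*-25 = 6
  c_6 = 0*-5 + 8*-7 + -8*0 + 0*17 + 2*26 + -4*-19 + 1*-17 + 2*-25 = 5
  c_7 = 0*-5 + 2*-7 + -1*0 + 0*17 + 0*26 + -1*-19 + 0*-17 + 0*-25 = 5
  c_8 = -2*-5 + -2*-7 + 6*0 + -1*17 + 2*26 + 2*-19 + 1*-17 + 0*-25 = 4
Expand coordinatewise in base 2:
  c_1 = 1 = 1·2^0
  c_2 = 4 = 0·2^0 + 0·2^1 + 1·2^2
  c_3 = 4 = 0·2^0 + 0·2^1 + 1·2^2
  c_4 = 4 = 0·2^0 + 0·2^1 + 1·2^2
  c_5 = 6 = 0·2^0 + 1·2^1 + 1·2^2
  c_6 = 5 = 1·2^0 + 0·2^1 + 1·2^2
  c_7 = 5 = 1·2^0 + 0·2^1 + 1·2^2
  c_8 = 4 = 0·2^0 + 0·2^1 + 1·2^2
Factor λ_0 = (1, 0, 0, 0, 0, 1, 1, 0)
Factor λ_1 = (0, 0, 0, 0, 1, 0, 0, 0)
Factor λ_2 = (0, 1, 1, 1, 1, 1, 1, 1)

((1, 0, 0, 0, 0, 1, 1, 0), (0, 0, 0, 0, 1, 0, 0, 0), (0, 1, 1, 1, 1, 1, 1, 1))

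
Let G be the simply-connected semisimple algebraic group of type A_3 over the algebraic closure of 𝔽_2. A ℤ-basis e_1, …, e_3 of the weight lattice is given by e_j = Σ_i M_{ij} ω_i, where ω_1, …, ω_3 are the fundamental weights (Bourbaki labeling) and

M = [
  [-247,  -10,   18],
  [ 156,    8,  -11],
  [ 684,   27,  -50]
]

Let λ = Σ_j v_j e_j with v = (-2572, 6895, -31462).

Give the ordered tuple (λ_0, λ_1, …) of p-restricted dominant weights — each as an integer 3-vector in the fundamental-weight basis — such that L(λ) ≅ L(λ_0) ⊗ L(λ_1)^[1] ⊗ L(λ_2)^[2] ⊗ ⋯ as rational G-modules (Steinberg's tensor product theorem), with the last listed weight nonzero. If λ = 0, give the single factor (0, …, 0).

Converting to the ω-basis (c_i = row i of M dotted with v = (-2572, 6895, -31462)):
  c_1 = -247*-2572 + -10*6895 + 18*-31462 = 18
  c_2 = 156*-2572 + 8*6895 + -11*-31462 = 10
  c_3 = 684*-2572 + 27*6895 + -50*-31462 = 17
Writing each c_i in base p = 2:
  c_1 = 18 = 0·2^0 + 1·2^1 + 0·2^2 + 0·2^3 + 1·2^4
  c_2 = 10 = 0·2^0 + 1·2^1 + 0·2^2 + 1·2^3
  c_3 = 17 = 1·2^0 + 0·2^1 + 0·2^2 + 0·2^3 + 1·2^4
λ_0 = (0, 0, 1)
λ_1 = (1, 1, 0)
λ_2 = (0, 0, 0)
λ_3 = (0, 1, 0)
λ_4 = (1, 0, 1)

((0, 0, 1), (1, 1, 0), (0, 0, 0), (0, 1, 0), (1, 0, 1))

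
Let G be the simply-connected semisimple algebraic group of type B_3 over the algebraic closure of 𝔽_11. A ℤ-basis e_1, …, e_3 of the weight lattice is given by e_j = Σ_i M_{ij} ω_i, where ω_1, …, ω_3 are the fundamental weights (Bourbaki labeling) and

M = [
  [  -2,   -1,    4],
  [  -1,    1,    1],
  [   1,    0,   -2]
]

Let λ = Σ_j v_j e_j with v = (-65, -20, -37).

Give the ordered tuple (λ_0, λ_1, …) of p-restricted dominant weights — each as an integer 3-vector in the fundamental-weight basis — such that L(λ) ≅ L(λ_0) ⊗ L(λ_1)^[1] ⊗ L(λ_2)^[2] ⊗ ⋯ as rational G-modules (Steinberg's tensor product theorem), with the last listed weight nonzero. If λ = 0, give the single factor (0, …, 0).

ω-coordinates c = M·v, v = (-65, -20, -37):
  c_1 = (-2)·(-65) + (-1)·(-20) + (4)·(-37) = 2
  c_2 = (-1)·(-65) + (1)·(-20) + (1)·(-37) = 8
  c_3 = (1)·(-65) + (0)·(-20) + (-2)·(-37) = 9
Writing each c_i in base p = 11:
  c_1 = 2 = 2·11^0
  c_2 = 8 = 8·11^0
  c_3 = 9 = 9·11^0
λ_0 = (2, 8, 9)

((2, 8, 9),)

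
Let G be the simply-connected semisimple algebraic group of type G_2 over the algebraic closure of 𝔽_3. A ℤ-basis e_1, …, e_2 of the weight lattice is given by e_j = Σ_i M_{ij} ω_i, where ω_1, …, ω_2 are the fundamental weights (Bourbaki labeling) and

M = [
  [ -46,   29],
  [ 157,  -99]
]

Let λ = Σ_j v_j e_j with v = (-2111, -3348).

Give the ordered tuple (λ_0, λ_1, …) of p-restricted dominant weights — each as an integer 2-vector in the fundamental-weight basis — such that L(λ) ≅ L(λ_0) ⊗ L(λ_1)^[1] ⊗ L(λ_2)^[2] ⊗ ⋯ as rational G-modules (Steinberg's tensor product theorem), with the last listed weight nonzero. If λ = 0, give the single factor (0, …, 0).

ω-coordinates c = M·v, v = (-2111, -3348):
  c_1 = (-46)·(-2111) + (29)·(-3348) = 14
  c_2 = (157)·(-2111) + (-99)·(-3348) = 25
Writing each c_i in base p = 3:
  c_1 = 14 = 2·3^0 + 1·3^1 + 1·3^2
  c_2 = 25 = 1·3^0 + 2·3^1 + 2·3^2
λ_0 = (2, 1)
λ_1 = (1, 2)
λ_2 = (1, 2)

((2, 1), (1, 2), (1, 2))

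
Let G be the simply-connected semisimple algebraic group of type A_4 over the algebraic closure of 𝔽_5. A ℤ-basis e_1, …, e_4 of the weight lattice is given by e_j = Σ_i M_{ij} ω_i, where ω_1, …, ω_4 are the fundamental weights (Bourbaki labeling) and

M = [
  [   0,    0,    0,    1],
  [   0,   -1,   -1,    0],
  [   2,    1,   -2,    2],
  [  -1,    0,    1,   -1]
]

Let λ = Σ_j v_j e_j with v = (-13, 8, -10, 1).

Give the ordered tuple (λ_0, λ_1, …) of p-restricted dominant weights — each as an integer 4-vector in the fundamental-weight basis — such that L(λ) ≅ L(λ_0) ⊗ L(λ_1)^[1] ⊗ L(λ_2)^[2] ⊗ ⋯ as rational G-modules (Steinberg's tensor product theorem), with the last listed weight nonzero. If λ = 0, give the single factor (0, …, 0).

((1, 2, 4, 2),)

Compute c_i = Σ_j M_{ij} v_j with v = (-13, 8, -10, 1):
  c_1 = 0*-13 + 0*8 + 0*-10 + 1*1 = 1
  c_2 = 0*-13 + -1*8 + -1*-10 + 0*1 = 2
  c_3 = 2*-13 + 1*8 + -2*-10 + 2*1 = 4
  c_4 = -1*-13 + 0*8 + 1*-10 + -1*1 = 2
p = 5; digits c_i = Σ_j d_{ij}·5^j, 0 ≤ d_{ij} < 5:
  c_1 = 1 = 1·5^0
  c_2 = 2 = 2·5^0
  c_3 = 4 = 4·5^0
  c_4 = 2 = 2·5^0
Factor λ_0 = (1, 2, 4, 2)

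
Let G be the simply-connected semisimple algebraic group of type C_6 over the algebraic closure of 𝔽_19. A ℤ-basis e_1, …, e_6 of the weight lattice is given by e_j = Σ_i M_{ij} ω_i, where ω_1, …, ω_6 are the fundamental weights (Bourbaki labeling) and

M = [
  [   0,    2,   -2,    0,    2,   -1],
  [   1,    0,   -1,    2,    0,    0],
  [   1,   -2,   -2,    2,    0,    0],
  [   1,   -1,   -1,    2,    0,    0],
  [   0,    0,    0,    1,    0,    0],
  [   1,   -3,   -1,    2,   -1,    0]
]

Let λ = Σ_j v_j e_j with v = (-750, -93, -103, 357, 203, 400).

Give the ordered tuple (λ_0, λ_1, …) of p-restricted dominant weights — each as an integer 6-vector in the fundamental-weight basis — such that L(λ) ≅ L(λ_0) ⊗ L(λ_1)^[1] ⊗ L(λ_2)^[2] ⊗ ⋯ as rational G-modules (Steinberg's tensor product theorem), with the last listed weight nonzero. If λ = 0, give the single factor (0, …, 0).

Compute c_i = Σ_j M_{ij} v_j with v = (-750, -93, -103, 357, 203, 400):
  c_1 = (0)·(-750) + (2)·(-93) + (-2)·(-103) + 0·357 + 2·203 + (-1)·(400) = 26
  c_2 = (1)·(-750) + (0)·(-93) + (-1)·(-103) + 2·357 + 0·203 + 0·400 = 67
  c_3 = (1)·(-750) + (-2)·(-93) + (-2)·(-103) + 2·357 + 0·203 + 0·400 = 356
  c_4 = (1)·(-750) + (-1)·(-93) + (-1)·(-103) + 2·357 + 0·203 + 0·400 = 160
  c_5 = (0)·(-750) + (0)·(-93) + (0)·(-103) + 1·357 + 0·203 + 0·400 = 357
  c_6 = (1)·(-750) + (-3)·(-93) + (-1)·(-103) + 2·357 + (-1)·(203) + 0·400 = 143
p = 19; digits c_i = Σ_j d_{ij}·19^j, 0 ≤ d_{ij} < 19:
  c_1 = 26 = 7·19^0 + 1·19^1
  c_2 = 67 = 10·19^0 + 3·19^1
  c_3 = 356 = 14·19^0 + 18·19^1
  c_4 = 160 = 8·19^0 + 8·19^1
  c_5 = 357 = 15·19^0 + 18·19^1
  c_6 = 143 = 10·19^0 + 7·19^1
Factor λ_0 = (7, 10, 14, 8, 15, 10)
Factor λ_1 = (1, 3, 18, 8, 18, 7)

((7, 10, 14, 8, 15, 10), (1, 3, 18, 8, 18, 7))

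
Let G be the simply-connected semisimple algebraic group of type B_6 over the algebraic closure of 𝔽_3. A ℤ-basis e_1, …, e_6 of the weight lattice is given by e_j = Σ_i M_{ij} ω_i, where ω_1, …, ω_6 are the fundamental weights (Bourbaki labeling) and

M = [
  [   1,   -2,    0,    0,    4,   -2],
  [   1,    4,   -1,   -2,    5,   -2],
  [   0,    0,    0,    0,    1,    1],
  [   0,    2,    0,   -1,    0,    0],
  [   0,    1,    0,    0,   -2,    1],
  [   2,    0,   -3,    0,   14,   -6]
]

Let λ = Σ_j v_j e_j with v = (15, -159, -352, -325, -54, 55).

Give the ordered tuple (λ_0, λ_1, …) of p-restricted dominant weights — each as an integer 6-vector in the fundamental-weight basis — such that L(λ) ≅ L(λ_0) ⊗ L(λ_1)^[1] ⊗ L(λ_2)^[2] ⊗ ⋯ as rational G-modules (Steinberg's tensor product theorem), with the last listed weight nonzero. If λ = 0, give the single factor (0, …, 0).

((1, 1, 1, 1, 1, 0), (2, 0, 0, 2, 1, 0))

Change of basis e → ω: c = M·v where v = (15, -159, -352, -325, -54, 55):
  c_1 = (1)·(15) + (-2)·(-159) + (0)·(-352) + (0)·(-325) + (4)·(-54) + (-2)·(55) = 7
  c_2 = (1)·(15) + (4)·(-159) + (-1)·(-352) + (-2)·(-325) + (5)·(-54) + (-2)·(55) = 1
  c_3 = (0)·(15) + (0)·(-159) + (0)·(-352) + (0)·(-325) + (1)·(-54) + (1)·(55) = 1
  c_4 = (0)·(15) + (2)·(-159) + (0)·(-352) + (-1)·(-325) + (0)·(-54) + (0)·(55) = 7
  c_5 = (0)·(15) + (1)·(-159) + (0)·(-352) + (0)·(-325) + (-2)·(-54) + (1)·(55) = 4
  c_6 = (2)·(15) + (0)·(-159) + (-3)·(-352) + (0)·(-325) + (14)·(-54) + (-6)·(55) = 0
p = 3; digits c_i = Σ_j d_{ij}·3^j, 0 ≤ d_{ij} < 3:
  c_1 = 7 = 1·3^0 + 2·3^1
  c_2 = 1 = 1·3^0
  c_3 = 1 = 1·3^0
  c_4 = 7 = 1·3^0 + 2·3^1
  c_5 = 4 = 1·3^0 + 1·3^1
  c_6 = 0
λ_0 = (1, 1, 1, 1, 1, 0)
λ_1 = (2, 0, 0, 2, 1, 0)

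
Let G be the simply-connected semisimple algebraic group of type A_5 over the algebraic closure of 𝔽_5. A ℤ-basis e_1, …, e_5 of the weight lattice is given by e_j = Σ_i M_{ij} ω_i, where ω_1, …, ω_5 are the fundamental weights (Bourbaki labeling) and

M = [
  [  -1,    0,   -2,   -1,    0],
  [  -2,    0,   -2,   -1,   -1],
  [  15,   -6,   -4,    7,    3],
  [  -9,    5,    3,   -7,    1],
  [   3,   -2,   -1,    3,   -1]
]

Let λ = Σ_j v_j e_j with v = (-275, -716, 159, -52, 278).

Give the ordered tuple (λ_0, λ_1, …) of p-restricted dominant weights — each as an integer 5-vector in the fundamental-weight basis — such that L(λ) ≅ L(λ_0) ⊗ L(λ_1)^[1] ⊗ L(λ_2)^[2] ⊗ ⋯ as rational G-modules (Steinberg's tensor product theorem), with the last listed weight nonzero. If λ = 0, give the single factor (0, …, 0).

Converting to the ω-basis (c_i = row i of M dotted with v = (-275, -716, 159, -52, 278)):
  c_1 = (-1)·(-275) + (0)·(-716) + (-2)·(159) + (-1)·(-52) + 0·278 = 9
  c_2 = (-2)·(-275) + (0)·(-716) + (-2)·(159) + (-1)·(-52) + (-1)·(278) = 6
  c_3 = (15)·(-275) + (-6)·(-716) + (-4)·(159) + (7)·(-52) + 3·278 = 5
  c_4 = (-9)·(-275) + (5)·(-716) + 3·159 + (-7)·(-52) + 1·278 = 14
  c_5 = (3)·(-275) + (-2)·(-716) + (-1)·(159) + (3)·(-52) + (-1)·(278) = 14
Base-5 expansion of each c_i:
  c_1 = 9 = 4·5^0 + 1·5^1
  c_2 = 6 = 1·5^0 + 1·5^1
  c_3 = 5 = 0·5^0 + 1·5^1
  c_4 = 14 = 4·5^0 + 2·5^1
  c_5 = 14 = 4·5^0 + 2·5^1
p-restricted factor λ_0 = (4, 1, 0, 4, 4)
p-restricted factor λ_1 = (1, 1, 1, 2, 2)

((4, 1, 0, 4, 4), (1, 1, 1, 2, 2))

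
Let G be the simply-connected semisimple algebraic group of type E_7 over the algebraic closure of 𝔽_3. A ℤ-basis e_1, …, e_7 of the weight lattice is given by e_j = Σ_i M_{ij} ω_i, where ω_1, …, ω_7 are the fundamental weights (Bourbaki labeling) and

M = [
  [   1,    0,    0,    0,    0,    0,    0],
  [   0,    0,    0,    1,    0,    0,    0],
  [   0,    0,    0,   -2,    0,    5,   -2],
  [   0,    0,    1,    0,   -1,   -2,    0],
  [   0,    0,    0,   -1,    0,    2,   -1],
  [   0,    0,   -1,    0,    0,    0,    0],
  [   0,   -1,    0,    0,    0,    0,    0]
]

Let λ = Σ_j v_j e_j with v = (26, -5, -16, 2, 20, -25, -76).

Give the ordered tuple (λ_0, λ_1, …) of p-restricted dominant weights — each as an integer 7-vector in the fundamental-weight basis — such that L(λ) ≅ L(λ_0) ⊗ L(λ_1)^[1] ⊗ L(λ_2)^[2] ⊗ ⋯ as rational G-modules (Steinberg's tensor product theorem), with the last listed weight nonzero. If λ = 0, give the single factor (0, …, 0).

((2, 2, 2, 2, 0, 1, 2), (2, 0, 1, 1, 2, 2, 1), (2, 0, 2, 1, 2, 1, 0))

In the fundamental-weight basis, λ has coordinates c = M·v (v = (26, -5, -16, 2, 20, -25, -76)):
  c_1 = 1·26 + (0)·(-5) + (0)·(-16) + 0·2 + 0·20 + (0)·(-25) + (0)·(-76) = 26
  c_2 = 0·26 + (0)·(-5) + (0)·(-16) + 1·2 + 0·20 + (0)·(-25) + (0)·(-76) = 2
  c_3 = 0·26 + (0)·(-5) + (0)·(-16) + (-2)·(2) + 0·20 + (5)·(-25) + (-2)·(-76) = 23
  c_4 = 0·26 + (0)·(-5) + (1)·(-16) + 0·2 + (-1)·(20) + (-2)·(-25) + (0)·(-76) = 14
  c_5 = 0·26 + (0)·(-5) + (0)·(-16) + (-1)·(2) + 0·20 + (2)·(-25) + (-1)·(-76) = 24
  c_6 = 0·26 + (0)·(-5) + (-1)·(-16) + 0·2 + 0·20 + (0)·(-25) + (0)·(-76) = 16
  c_7 = 0·26 + (-1)·(-5) + (0)·(-16) + 0·2 + 0·20 + (0)·(-25) + (0)·(-76) = 5
Expand coordinatewise in base 3:
  c_1 = 26 = 2·3^0 + 2·3^1 + 2·3^2
  c_2 = 2 = 2·3^0
  c_3 = 23 = 2·3^0 + 1·3^1 + 2·3^2
  c_4 = 14 = 2·3^0 + 1·3^1 + 1·3^2
  c_5 = 24 = 0·3^0 + 2·3^1 + 2·3^2
  c_6 = 16 = 1·3^0 + 2·3^1 + 1·3^2
  c_7 = 5 = 2·3^0 + 1·3^1
λ_0 = (2, 2, 2, 2, 0, 1, 2)
λ_1 = (2, 0, 1, 1, 2, 2, 1)
λ_2 = (2, 0, 2, 1, 2, 1, 0)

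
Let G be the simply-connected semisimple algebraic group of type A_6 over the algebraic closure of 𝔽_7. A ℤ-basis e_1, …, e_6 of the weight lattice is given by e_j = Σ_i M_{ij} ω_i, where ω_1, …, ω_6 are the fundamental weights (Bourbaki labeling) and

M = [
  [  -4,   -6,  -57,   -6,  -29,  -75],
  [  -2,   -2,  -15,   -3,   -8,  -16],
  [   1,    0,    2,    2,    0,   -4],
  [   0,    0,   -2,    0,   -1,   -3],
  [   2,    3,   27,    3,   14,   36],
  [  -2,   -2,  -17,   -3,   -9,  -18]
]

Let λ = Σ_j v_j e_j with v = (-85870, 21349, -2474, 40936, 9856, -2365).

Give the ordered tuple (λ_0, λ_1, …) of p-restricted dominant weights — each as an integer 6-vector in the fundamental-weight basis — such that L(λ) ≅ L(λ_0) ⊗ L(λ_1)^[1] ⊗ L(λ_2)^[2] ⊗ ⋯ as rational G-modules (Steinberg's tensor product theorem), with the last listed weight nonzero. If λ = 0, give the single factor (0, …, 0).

((1, 5, 3, 3, 6, 2), (5, 4, 3, 4, 4, 0), (5, 5, 3, 2, 2, 2), (6, 6, 1, 6, 3, 6))

Compute c_i = Σ_j M_{ij} v_j with v = (-85870, 21349, -2474, 40936, 9856, -2365):
  c_1 = (-4)·(-85870) + (-6)·(21349) + (-57)·(-2474) + (-6)·(40936) + (-29)·(9856) + (-75)·(-2365) = 2339
  c_2 = (-2)·(-85870) + (-2)·(21349) + (-15)·(-2474) + (-3)·(40936) + (-8)·(9856) + (-16)·(-2365) = 2336
  c_3 = (1)·(-85870) + 0·21349 + (2)·(-2474) + 2·40936 + 0·9856 + (-4)·(-2365) = 514
  c_4 = (0)·(-85870) + 0·21349 + (-2)·(-2474) + 0·40936 + (-1)·(9856) + (-3)·(-2365) = 2187
  c_5 = (2)·(-85870) + 3·21349 + (27)·(-2474) + 3·40936 + 14·9856 + (36)·(-2365) = 1161
  c_6 = (-2)·(-85870) + (-2)·(21349) + (-17)·(-2474) + (-3)·(40936) + (-9)·(9856) + (-18)·(-2365) = 2158
p = 7; digits c_i = Σ_j d_{ij}·7^j, 0 ≤ d_{ij} < 7:
  c_1 = 2339 = 1·7^0 + 5·7^1 + 5·7^2 + 6·7^3
  c_2 = 2336 = 5·7^0 + 4·7^1 + 5·7^2 + 6·7^3
  c_3 = 514 = 3·7^0 + 3·7^1 + 3·7^2 + 1·7^3
  c_4 = 2187 = 3·7^0 + 4·7^1 + 2·7^2 + 6·7^3
  c_5 = 1161 = 6·7^0 + 4·7^1 + 2·7^2 + 3·7^3
  c_6 = 2158 = 2·7^0 + 0·7^1 + 2·7^2 + 6·7^3
p-restricted factor λ_0 = (1, 5, 3, 3, 6, 2)
p-restricted factor λ_1 = (5, 4, 3, 4, 4, 0)
p-restricted factor λ_2 = (5, 5, 3, 2, 2, 2)
p-restricted factor λ_3 = (6, 6, 1, 6, 3, 6)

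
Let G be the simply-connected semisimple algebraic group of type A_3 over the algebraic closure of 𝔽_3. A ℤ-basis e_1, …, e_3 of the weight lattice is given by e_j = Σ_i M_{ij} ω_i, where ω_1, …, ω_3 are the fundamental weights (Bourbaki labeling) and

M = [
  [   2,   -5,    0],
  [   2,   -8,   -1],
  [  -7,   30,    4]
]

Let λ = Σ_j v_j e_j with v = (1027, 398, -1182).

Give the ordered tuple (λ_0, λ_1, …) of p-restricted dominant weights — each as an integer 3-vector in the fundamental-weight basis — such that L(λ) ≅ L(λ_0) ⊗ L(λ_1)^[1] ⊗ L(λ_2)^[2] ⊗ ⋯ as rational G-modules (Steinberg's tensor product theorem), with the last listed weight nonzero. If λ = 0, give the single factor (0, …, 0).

Change of basis e → ω: c = M·v where v = (1027, 398, -1182):
  c_1 = 2*1027 + -5*398 + 0*-1182 = 64
  c_2 = 2*1027 + -8*398 + -1*-1182 = 52
  c_3 = -7*1027 + 30*398 + 4*-1182 = 23
Writing each c_i in base p = 3:
  c_1 = 64 = 1·3^0 + 0·3^1 + 1·3^2 + 2·3^3
  c_2 = 52 = 1·3^0 + 2·3^1 + 2·3^2 + 1·3^3
  c_3 = 23 = 2·3^0 + 1·3^1 + 2·3^2
Factor λ_0 = (1, 1, 2)
Factor λ_1 = (0, 2, 1)
Factor λ_2 = (1, 2, 2)
Factor λ_3 = (2, 1, 0)

((1, 1, 2), (0, 2, 1), (1, 2, 2), (2, 1, 0))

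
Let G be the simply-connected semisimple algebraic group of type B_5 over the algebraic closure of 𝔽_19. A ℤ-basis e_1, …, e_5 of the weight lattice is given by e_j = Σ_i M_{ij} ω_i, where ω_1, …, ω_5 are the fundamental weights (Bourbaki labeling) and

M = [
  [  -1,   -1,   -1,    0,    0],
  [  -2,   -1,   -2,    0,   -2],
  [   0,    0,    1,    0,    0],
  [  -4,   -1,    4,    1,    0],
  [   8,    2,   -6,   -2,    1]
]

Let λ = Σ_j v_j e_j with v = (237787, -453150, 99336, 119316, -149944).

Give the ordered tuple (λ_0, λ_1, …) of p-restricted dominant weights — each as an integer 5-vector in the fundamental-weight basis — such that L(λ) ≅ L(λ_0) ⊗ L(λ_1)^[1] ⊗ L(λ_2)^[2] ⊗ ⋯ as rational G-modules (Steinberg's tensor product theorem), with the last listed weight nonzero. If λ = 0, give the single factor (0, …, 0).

Converting to the ω-basis (c_i = row i of M dotted with v = (237787, -453150, 99336, 119316, -149944)):
  c_1 = (-1)·(237787) + (-1)·(-453150) + (-1)·(99336) + 0·119316 + (0)·(-149944) = 116027
  c_2 = (-2)·(237787) + (-1)·(-453150) + (-2)·(99336) + 0·119316 + (-2)·(-149944) = 78792
  c_3 = 0·237787 + (0)·(-453150) + 1·99336 + 0·119316 + (0)·(-149944) = 99336
  c_4 = (-4)·(237787) + (-1)·(-453150) + 4·99336 + 1·119316 + (0)·(-149944) = 18662
  c_5 = 8·237787 + (2)·(-453150) + (-6)·(99336) + (-2)·(119316) + (1)·(-149944) = 11404
Base-19 expansion of each c_i:
  c_1 = 116027 = 13·19^0 + 7·19^1 + 17·19^2 + 16·19^3
  c_2 = 78792 = 18·19^0 + 4·19^1 + 9·19^2 + 11·19^3
  c_3 = 99336 = 4·19^0 + 3·19^1 + 9·19^2 + 14·19^3
  c_4 = 18662 = 4·19^0 + 13·19^1 + 13·19^2 + 2·19^3
  c_5 = 11404 = 4·19^0 + 11·19^1 + 12·19^2 + 1·19^3
λ_0 = (13, 18, 4, 4, 4)
λ_1 = (7, 4, 3, 13, 11)
λ_2 = (17, 9, 9, 13, 12)
λ_3 = (16, 11, 14, 2, 1)

((13, 18, 4, 4, 4), (7, 4, 3, 13, 11), (17, 9, 9, 13, 12), (16, 11, 14, 2, 1))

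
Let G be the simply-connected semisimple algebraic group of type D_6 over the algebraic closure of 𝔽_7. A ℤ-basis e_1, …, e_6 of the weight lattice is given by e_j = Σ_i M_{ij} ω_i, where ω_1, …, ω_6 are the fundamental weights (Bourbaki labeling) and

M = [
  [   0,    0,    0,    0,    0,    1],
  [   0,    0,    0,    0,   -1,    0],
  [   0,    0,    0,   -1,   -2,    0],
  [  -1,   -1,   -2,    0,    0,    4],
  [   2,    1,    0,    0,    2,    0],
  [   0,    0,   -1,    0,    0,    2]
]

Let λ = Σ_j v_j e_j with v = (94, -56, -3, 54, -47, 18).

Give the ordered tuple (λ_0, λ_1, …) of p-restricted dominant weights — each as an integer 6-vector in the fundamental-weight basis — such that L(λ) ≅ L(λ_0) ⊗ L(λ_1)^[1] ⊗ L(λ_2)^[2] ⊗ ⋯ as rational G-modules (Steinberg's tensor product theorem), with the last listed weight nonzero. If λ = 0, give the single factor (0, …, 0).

((4, 5, 5, 5, 3, 4), (2, 6, 5, 5, 5, 5))

Converting to the ω-basis (c_i = row i of M dotted with v = (94, -56, -3, 54, -47, 18)):
  c_1 = 0*94 + 0*-56 + 0*-3 + 0*54 + 0*-47 + 1*18 = 18
  c_2 = 0*94 + 0*-56 + 0*-3 + 0*54 + -1*-47 + 0*18 = 47
  c_3 = 0*94 + 0*-56 + 0*-3 + -1*54 + -2*-47 + 0*18 = 40
  c_4 = -1*94 + -1*-56 + -2*-3 + 0*54 + 0*-47 + 4*18 = 40
  c_5 = 2*94 + 1*-56 + 0*-3 + 0*54 + 2*-47 + 0*18 = 38
  c_6 = 0*94 + 0*-56 + -1*-3 + 0*54 + 0*-47 + 2*18 = 39
p = 7; digits c_i = Σ_j d_{ij}·7^j, 0 ≤ d_{ij} < 7:
  c_1 = 18 = 4·7^0 + 2·7^1
  c_2 = 47 = 5·7^0 + 6·7^1
  c_3 = 40 = 5·7^0 + 5·7^1
  c_4 = 40 = 5·7^0 + 5·7^1
  c_5 = 38 = 3·7^0 + 5·7^1
  c_6 = 39 = 4·7^0 + 5·7^1
λ_0 = (4, 5, 5, 5, 3, 4)
λ_1 = (2, 6, 5, 5, 5, 5)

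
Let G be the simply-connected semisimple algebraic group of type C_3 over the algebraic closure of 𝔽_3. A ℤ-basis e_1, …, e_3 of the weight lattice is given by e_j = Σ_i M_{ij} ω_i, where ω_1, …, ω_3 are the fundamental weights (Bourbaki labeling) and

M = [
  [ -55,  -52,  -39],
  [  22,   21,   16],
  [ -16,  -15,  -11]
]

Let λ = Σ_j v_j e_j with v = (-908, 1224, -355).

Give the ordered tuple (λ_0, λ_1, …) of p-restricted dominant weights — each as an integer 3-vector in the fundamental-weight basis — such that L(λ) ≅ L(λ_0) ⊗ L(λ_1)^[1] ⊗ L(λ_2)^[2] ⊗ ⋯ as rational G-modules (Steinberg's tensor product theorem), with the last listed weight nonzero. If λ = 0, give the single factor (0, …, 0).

Converting to the ω-basis (c_i = row i of M dotted with v = (-908, 1224, -355)):
  c_1 = (-55)·(-908) + (-52)·(1224) + (-39)·(-355) = 137
  c_2 = (22)·(-908) + 21·1224 + (16)·(-355) = 48
  c_3 = (-16)·(-908) + (-15)·(1224) + (-11)·(-355) = 73
p = 3; digits c_i = Σ_j d_{ij}·3^j, 0 ≤ d_{ij} < 3:
  c_1 = 137 = 2·3^0 + 0·3^1 + 0·3^2 + 2·3^3 + 1·3^4
  c_2 = 48 = 0·3^0 + 1·3^1 + 2·3^2 + 1·3^3
  c_3 = 73 = 1·3^0 + 0·3^1 + 2·3^2 + 2·3^3
λ_0 = (2, 0, 1)
λ_1 = (0, 1, 0)
λ_2 = (0, 2, 2)
λ_3 = (2, 1, 2)
λ_4 = (1, 0, 0)

((2, 0, 1), (0, 1, 0), (0, 2, 2), (2, 1, 2), (1, 0, 0))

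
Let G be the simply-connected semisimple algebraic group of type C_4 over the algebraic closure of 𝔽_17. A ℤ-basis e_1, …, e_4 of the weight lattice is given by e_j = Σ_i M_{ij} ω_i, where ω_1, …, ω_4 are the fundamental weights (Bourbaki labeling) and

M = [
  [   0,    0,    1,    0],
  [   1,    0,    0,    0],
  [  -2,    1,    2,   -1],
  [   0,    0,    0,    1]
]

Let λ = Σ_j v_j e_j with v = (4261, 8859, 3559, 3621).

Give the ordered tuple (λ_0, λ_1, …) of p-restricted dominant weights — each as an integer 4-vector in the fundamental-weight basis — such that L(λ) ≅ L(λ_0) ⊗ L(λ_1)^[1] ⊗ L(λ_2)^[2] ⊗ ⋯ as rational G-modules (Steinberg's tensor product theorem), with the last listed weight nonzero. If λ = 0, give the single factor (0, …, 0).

((6, 11, 9, 0), (5, 12, 4, 9), (12, 14, 13, 12))

ω-coordinates c = M·v, v = (4261, 8859, 3559, 3621):
  c_1 = 0*4261 + 0*8859 + 1*3559 + 0*3621 = 3559
  c_2 = 1*4261 + 0*8859 + 0*3559 + 0*3621 = 4261
  c_3 = -2*4261 + 1*8859 + 2*3559 + -1*3621 = 3834
  c_4 = 0*4261 + 0*8859 + 0*3559 + 1*3621 = 3621
Base-17 expansion of each c_i:
  c_1 = 3559 = 6·17^0 + 5·17^1 + 12·17^2
  c_2 = 4261 = 11·17^0 + 12·17^1 + 14·17^2
  c_3 = 3834 = 9·17^0 + 4·17^1 + 13·17^2
  c_4 = 3621 = 0·17^0 + 9·17^1 + 12·17^2
Factor λ_0 = (6, 11, 9, 0)
Factor λ_1 = (5, 12, 4, 9)
Factor λ_2 = (12, 14, 13, 12)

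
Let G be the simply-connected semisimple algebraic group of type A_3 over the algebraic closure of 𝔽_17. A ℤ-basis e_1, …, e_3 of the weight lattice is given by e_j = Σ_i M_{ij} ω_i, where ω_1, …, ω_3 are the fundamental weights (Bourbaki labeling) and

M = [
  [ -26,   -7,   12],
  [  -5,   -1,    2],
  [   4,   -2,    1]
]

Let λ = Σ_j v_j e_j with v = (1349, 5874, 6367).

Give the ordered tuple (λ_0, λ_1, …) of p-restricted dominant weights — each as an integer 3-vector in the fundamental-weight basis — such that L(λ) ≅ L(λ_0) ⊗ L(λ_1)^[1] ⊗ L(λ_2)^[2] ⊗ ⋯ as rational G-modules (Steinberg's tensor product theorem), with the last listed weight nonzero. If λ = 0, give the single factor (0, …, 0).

((8, 13, 15), (12, 6, 0))

Compute c_i = Σ_j M_{ij} v_j with v = (1349, 5874, 6367):
  c_1 = -26*1349 + -7*5874 + 12*6367 = 212
  c_2 = -5*1349 + -1*5874 + 2*6367 = 115
  c_3 = 4*1349 + -2*5874 + 1*6367 = 15
Writing each c_i in base p = 17:
  c_1 = 212 = 8·17^0 + 12·17^1
  c_2 = 115 = 13·17^0 + 6·17^1
  c_3 = 15 = 15·17^0
Factor λ_0 = (8, 13, 15)
Factor λ_1 = (12, 6, 0)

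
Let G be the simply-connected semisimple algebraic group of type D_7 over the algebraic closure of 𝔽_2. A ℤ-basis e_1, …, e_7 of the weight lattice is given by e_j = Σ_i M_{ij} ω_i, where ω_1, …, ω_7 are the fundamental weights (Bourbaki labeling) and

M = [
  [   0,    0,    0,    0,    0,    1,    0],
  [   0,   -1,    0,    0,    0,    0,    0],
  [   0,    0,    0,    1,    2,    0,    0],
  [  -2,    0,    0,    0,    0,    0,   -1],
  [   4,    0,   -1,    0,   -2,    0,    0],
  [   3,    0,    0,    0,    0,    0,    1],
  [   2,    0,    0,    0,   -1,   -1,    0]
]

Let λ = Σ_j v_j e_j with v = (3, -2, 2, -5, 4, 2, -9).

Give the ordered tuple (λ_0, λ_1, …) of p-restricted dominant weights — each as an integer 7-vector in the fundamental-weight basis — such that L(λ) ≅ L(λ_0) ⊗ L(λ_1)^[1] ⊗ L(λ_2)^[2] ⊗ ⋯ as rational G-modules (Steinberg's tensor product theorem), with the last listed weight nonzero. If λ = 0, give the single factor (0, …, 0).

((0, 0, 1, 1, 0, 0, 0), (1, 1, 1, 1, 1, 0, 0))

Compute c_i = Σ_j M_{ij} v_j with v = (3, -2, 2, -5, 4, 2, -9):
  c_1 = (0)·(3) + (0)·(-2) + (0)·(2) + (0)·(-5) + (0)·(4) + (1)·(2) + (0)·(-9) = 2
  c_2 = (0)·(3) + (-1)·(-2) + (0)·(2) + (0)·(-5) + (0)·(4) + (0)·(2) + (0)·(-9) = 2
  c_3 = (0)·(3) + (0)·(-2) + (0)·(2) + (1)·(-5) + (2)·(4) + (0)·(2) + (0)·(-9) = 3
  c_4 = (-2)·(3) + (0)·(-2) + (0)·(2) + (0)·(-5) + (0)·(4) + (0)·(2) + (-1)·(-9) = 3
  c_5 = (4)·(3) + (0)·(-2) + (-1)·(2) + (0)·(-5) + (-2)·(4) + (0)·(2) + (0)·(-9) = 2
  c_6 = (3)·(3) + (0)·(-2) + (0)·(2) + (0)·(-5) + (0)·(4) + (0)·(2) + (1)·(-9) = 0
  c_7 = (2)·(3) + (0)·(-2) + (0)·(2) + (0)·(-5) + (-1)·(4) + (-1)·(2) + (0)·(-9) = 0
Base-2 expansion of each c_i:
  c_1 = 2 = 0·2^0 + 1·2^1
  c_2 = 2 = 0·2^0 + 1·2^1
  c_3 = 3 = 1·2^0 + 1·2^1
  c_4 = 3 = 1·2^0 + 1·2^1
  c_5 = 2 = 0·2^0 + 1·2^1
  c_6 = 0
  c_7 = 0
Factor λ_0 = (0, 0, 1, 1, 0, 0, 0)
Factor λ_1 = (1, 1, 1, 1, 1, 0, 0)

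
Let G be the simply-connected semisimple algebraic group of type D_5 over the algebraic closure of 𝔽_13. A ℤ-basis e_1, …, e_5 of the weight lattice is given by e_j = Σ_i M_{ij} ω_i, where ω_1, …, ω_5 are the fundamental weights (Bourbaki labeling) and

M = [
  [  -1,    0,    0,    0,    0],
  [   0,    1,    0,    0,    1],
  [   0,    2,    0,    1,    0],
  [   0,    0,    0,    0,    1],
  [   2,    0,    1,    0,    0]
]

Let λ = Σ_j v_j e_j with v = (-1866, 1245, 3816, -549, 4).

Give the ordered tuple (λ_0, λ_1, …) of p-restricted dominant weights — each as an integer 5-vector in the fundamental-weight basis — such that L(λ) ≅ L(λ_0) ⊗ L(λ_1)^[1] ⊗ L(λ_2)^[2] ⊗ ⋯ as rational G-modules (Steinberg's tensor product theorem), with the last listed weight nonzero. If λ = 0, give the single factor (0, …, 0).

((7, 1, 4, 4, 6), (0, 5, 6, 0, 6), (11, 7, 11, 0, 0))

Compute c_i = Σ_j M_{ij} v_j with v = (-1866, 1245, 3816, -549, 4):
  c_1 = (-1)·(-1866) + 0·1245 + 0·3816 + (0)·(-549) + 0·4 = 1866
  c_2 = (0)·(-1866) + 1·1245 + 0·3816 + (0)·(-549) + 1·4 = 1249
  c_3 = (0)·(-1866) + 2·1245 + 0·3816 + (1)·(-549) + 0·4 = 1941
  c_4 = (0)·(-1866) + 0·1245 + 0·3816 + (0)·(-549) + 1·4 = 4
  c_5 = (2)·(-1866) + 0·1245 + 1·3816 + (0)·(-549) + 0·4 = 84
Writing each c_i in base p = 13:
  c_1 = 1866 = 7·13^0 + 0·13^1 + 11·13^2
  c_2 = 1249 = 1·13^0 + 5·13^1 + 7·13^2
  c_3 = 1941 = 4·13^0 + 6·13^1 + 11·13^2
  c_4 = 4 = 4·13^0
  c_5 = 84 = 6·13^0 + 6·13^1
Factor λ_0 = (7, 1, 4, 4, 6)
Factor λ_1 = (0, 5, 6, 0, 6)
Factor λ_2 = (11, 7, 11, 0, 0)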